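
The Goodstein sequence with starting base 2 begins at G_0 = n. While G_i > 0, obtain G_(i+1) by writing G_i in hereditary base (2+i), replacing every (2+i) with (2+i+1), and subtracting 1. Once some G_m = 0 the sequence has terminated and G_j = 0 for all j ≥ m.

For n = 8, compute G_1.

80

G_0 = 8. HB_2(8) = 2^(2 + 1). Bump = 81. G_1 = 80.
G_1 = 80. HB_3(80) = 2·3^3 + 2·3^2 + 2·3 + 2. Bump = 554. G_2 = 553.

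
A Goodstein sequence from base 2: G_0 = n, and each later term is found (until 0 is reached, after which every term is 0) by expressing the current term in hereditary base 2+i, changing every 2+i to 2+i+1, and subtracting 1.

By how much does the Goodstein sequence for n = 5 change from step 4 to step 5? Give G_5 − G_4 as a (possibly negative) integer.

422

step 0: 5 = 2^2 + 1; sub 3 for 2: 3^3 + 1; = 28; G_1 = 28−1 = 27
step 1: 27 = 3^3; sub 4 for 3: 4^4; = 256; G_2 = 256−1 = 255
step 2: 255 = 3·4^3 + 3·4^2 + 3·4 + 3; sub 5 for 4: 3·5^3 + 3·5^2 + 3·5 + 3; = 468; G_3 = 468−1 = 467
step 3: 467 = 3·5^3 + 3·5^2 + 3·5 + 2; sub 6 for 5: 3·6^3 + 3·6^2 + 3·6 + 2; = 776; G_4 = 776−1 = 775
step 4: 775 = 3·6^3 + 3·6^2 + 3·6 + 1; sub 7 for 6: 3·7^3 + 3·7^2 + 3·7 + 1; = 1198; G_5 = 1198−1 = 1197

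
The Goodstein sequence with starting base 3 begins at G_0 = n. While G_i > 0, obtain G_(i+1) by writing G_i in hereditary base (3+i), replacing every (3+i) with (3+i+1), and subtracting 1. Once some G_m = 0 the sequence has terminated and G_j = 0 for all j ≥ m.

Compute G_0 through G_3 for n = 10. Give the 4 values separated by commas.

10, 16, 24, 27

[0] 10 ≡ 3^2 + 1 (base 3). Lift 4: 17. −1: 16.
[1] 16 ≡ 4^2 (base 4). Lift 5: 25. −1: 24.
[2] 24 ≡ 4·5 + 4 (base 5). Lift 6: 28. −1: 27.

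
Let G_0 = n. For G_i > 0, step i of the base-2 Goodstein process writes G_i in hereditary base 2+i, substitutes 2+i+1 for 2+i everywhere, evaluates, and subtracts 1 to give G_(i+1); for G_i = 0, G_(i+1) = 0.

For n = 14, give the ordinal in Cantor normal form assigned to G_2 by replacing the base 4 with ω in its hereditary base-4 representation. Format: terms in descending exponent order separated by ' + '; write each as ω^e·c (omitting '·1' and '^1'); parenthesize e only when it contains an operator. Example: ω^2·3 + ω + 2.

base 2: 14 = 2^(2 + 1) + 2^2 + 2; at 3: 3^(3 + 1) + 3^3 + 3 = 111; next = 110
base 3: 110 = 3^(3 + 1) + 3^3 + 2; at 4: 4^(4 + 1) + 4^4 + 2 = 1282; next = 1281
base 4: 1281 = 4^(4 + 1) + 4^4 + 1; at 5: 5^(5 + 1) + 5^5 + 1 = 18751; next = 18750

ω^(ω + 1) + ω^ω + 1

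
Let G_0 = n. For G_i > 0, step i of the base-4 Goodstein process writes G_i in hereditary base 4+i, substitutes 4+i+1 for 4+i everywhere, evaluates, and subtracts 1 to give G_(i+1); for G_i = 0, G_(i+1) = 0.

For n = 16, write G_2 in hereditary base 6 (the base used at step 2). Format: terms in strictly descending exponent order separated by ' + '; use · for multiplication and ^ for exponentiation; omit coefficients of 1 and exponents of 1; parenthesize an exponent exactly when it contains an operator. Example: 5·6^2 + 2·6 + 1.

base 4: 16 = 4^2; at 5: 5^2 = 25; next = 24
base 5: 24 = 4·5 + 4; at 6: 4·6 + 4 = 28; next = 27

4·6 + 3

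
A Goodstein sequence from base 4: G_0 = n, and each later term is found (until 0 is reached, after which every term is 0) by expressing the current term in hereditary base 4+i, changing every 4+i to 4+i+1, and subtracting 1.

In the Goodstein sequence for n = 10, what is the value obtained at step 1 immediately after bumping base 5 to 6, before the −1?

G_0 = 10. HB_4(10) = 2·4 + 2. Bump = 12. G_1 = 11.
G_1 = 11. HB_5(11) = 2·5 + 1. Bump = 13. G_2 = 12.

13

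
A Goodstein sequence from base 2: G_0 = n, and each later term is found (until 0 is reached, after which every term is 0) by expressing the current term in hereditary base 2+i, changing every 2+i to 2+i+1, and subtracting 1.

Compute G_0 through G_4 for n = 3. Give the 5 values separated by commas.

G_0 = 3. HB_2(3) = 2 + 1. Bump = 4. G_1 = 3.
G_1 = 3. HB_3(3) = 3. Bump = 4. G_2 = 3.
G_2 = 3. HB_4(3) = 3. Bump = 3. G_3 = 2.
G_3 = 2. HB_5(2) = 2. Bump = 2. G_4 = 1.

3, 3, 3, 2, 1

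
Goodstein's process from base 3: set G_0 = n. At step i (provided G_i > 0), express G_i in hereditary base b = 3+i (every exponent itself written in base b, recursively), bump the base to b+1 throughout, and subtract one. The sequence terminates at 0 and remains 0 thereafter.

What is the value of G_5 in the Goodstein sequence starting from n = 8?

11

base 3: 8 = 2·3 + 2; at 4: 2·4 + 2 = 10; next = 9
base 4: 9 = 2·4 + 1; at 5: 2·5 + 1 = 11; next = 10
base 5: 10 = 2·5; at 6: 2·6 = 12; next = 11
base 6: 11 = 6 + 5; at 7: 7 + 5 = 12; next = 11
base 7: 11 = 7 + 4; at 8: 8 + 4 = 12; next = 11
base 8: 11 = 8 + 3; at 9: 9 + 3 = 12; next = 11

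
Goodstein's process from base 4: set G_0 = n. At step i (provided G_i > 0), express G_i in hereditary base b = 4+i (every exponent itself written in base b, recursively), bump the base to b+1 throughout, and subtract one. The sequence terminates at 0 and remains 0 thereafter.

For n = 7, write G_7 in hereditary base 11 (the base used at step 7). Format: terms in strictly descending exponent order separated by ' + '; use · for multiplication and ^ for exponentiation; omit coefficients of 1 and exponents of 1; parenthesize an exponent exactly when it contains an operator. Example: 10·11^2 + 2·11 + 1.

(0) 7|_4 = 4 + 3 ↦ 5 + 3|_5 = 8 ⇒ 7
(1) 7|_5 = 5 + 2 ↦ 6 + 2|_6 = 8 ⇒ 7
(2) 7|_6 = 6 + 1 ↦ 7 + 1|_7 = 8 ⇒ 7
(3) 7|_7 = 7 ↦ 8|_8 = 8 ⇒ 7
(4) 7|_8 = 7 ↦ 7|_9 = 7 ⇒ 6
(5) 6|_9 = 6 ↦ 6|_10 = 6 ⇒ 5
(6) 5|_10 = 5 ↦ 5|_11 = 5 ⇒ 4

4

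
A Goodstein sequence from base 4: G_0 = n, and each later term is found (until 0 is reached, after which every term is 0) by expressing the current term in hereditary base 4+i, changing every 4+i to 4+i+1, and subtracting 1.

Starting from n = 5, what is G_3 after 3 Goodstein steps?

G_0=5  [base 4] 4 + 1  →[4↦5]→  5 + 1 = 6  −1 ⇒ G_1=5
G_1=5  [base 5] 5  →[5↦6]→  6 = 6  −1 ⇒ G_2=5
G_2=5  [base 6] 5  →[6↦7]→  5 = 5  −1 ⇒ G_3=4
G_3=4  [base 7] 4  →[7↦8]→  4 = 4  −1 ⇒ G_4=3

4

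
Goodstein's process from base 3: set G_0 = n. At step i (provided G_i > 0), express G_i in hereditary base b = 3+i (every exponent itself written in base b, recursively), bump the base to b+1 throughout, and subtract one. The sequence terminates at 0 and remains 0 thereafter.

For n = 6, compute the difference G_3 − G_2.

0

base 3: 6 = 2·3; at 4: 2·4 = 8; next = 7
base 4: 7 = 4 + 3; at 5: 5 + 3 = 8; next = 7
base 5: 7 = 5 + 2; at 6: 6 + 2 = 8; next = 7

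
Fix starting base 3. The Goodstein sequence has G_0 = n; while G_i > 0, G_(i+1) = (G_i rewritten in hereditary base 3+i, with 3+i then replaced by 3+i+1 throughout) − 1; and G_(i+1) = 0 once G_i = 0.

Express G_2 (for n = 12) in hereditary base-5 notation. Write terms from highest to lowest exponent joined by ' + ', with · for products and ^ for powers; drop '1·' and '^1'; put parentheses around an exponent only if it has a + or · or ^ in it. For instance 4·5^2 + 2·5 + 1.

step 0: 12 = 3^2 + 3; sub 4 for 3: 4^2 + 4; = 20; G_1 = 20−1 = 19
step 1: 19 = 4^2 + 3; sub 5 for 4: 5^2 + 3; = 28; G_2 = 28−1 = 27
step 2: 27 = 5^2 + 2; sub 6 for 5: 6^2 + 2; = 38; G_3 = 38−1 = 37

5^2 + 2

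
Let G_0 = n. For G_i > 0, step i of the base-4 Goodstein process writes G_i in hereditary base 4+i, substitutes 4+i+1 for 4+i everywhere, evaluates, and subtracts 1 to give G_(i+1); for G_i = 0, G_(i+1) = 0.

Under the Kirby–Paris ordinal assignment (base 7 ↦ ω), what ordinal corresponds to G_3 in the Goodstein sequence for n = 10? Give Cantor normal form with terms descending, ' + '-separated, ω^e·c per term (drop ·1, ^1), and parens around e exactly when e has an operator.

i=0: 10 = 2·4 + 2 (b=4); 4→5: 2·5 + 2 = 12; 12−1 = 11
i=1: 11 = 2·5 + 1 (b=5); 5→6: 2·6 + 1 = 13; 13−1 = 12
i=2: 12 = 2·6 (b=6); 6→7: 2·7 = 14; 14−1 = 13
i=3: 13 = 7 + 6 (b=7); 7→8: 8 + 6 = 14; 14−1 = 13

ω + 6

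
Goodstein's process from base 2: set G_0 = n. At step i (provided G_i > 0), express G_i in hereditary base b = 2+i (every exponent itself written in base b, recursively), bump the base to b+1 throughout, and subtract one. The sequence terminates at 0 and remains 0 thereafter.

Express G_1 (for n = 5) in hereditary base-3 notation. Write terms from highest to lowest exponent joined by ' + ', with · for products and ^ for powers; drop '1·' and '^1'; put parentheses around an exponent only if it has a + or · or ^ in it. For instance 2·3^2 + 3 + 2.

3^3

base 2: 5 = 2^2 + 1; at 3: 3^3 + 1 = 28; next = 27
base 3: 27 = 3^3; at 4: 4^4 = 256; next = 255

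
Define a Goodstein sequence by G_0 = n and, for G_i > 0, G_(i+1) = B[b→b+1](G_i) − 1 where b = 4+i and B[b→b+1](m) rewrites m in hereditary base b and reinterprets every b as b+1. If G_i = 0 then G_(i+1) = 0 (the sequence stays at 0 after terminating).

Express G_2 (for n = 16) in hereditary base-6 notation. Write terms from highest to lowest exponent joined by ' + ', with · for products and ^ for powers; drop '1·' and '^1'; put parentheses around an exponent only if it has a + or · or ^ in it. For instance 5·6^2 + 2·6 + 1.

4·6 + 3

(0) 16|_4 = 4^2 ↦ 5^2|_5 = 25 ⇒ 24
(1) 24|_5 = 4·5 + 4 ↦ 4·6 + 4|_6 = 28 ⇒ 27
(2) 27|_6 = 4·6 + 3 ↦ 4·7 + 3|_7 = 31 ⇒ 30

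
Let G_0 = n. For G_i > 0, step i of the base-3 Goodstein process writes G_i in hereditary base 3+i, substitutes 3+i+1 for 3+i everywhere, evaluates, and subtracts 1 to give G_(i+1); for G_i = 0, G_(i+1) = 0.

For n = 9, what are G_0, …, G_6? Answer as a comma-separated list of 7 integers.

9, 15, 17, 19, 21, 23, 24

[0] 9 ≡ 3^2 (base 3). Lift 4: 16. −1: 15.
[1] 15 ≡ 3·4 + 3 (base 4). Lift 5: 18. −1: 17.
[2] 17 ≡ 3·5 + 2 (base 5). Lift 6: 20. −1: 19.
[3] 19 ≡ 3·6 + 1 (base 6). Lift 7: 22. −1: 21.
[4] 21 ≡ 3·7 (base 7). Lift 8: 24. −1: 23.
[5] 23 ≡ 2·8 + 7 (base 8). Lift 9: 25. −1: 24.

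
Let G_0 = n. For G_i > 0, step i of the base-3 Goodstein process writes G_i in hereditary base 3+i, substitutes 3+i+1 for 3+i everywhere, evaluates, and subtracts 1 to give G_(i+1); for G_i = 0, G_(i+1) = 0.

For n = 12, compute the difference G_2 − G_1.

base 3: 12 = 3^2 + 3; at 4: 4^2 + 4 = 20; next = 19
base 4: 19 = 4^2 + 3; at 5: 5^2 + 3 = 28; next = 27

8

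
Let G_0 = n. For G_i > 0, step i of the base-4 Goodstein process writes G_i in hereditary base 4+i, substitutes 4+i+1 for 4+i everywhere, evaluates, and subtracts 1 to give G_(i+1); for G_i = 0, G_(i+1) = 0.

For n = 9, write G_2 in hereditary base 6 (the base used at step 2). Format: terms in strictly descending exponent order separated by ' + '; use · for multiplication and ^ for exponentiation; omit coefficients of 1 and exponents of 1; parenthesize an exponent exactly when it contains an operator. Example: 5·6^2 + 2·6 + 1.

i=0: 9 = 2·4 + 1 (b=4); 4→5: 2·5 + 1 = 11; 11−1 = 10
i=1: 10 = 2·5 (b=5); 5→6: 2·6 = 12; 12−1 = 11
i=2: 11 = 6 + 5 (b=6); 6→7: 7 + 5 = 12; 12−1 = 11

6 + 5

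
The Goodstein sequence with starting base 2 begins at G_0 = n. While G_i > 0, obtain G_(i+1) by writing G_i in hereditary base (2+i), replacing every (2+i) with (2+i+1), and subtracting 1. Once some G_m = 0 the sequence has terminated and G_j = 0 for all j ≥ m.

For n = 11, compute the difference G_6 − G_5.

i=0: 11 = 2^(2 + 1) + 2 + 1 (b=2); 2→3: 3^(3 + 1) + 3 + 1 = 85; 85−1 = 84
i=1: 84 = 3^(3 + 1) + 3 (b=3); 3→4: 4^(4 + 1) + 4 = 1028; 1028−1 = 1027
i=2: 1027 = 4^(4 + 1) + 3 (b=4); 4→5: 5^(5 + 1) + 3 = 15628; 15628−1 = 15627
i=3: 15627 = 5^(5 + 1) + 2 (b=5); 5→6: 6^(6 + 1) + 2 = 279938; 279938−1 = 279937
i=4: 279937 = 6^(6 + 1) + 1 (b=6); 6→7: 7^(7 + 1) + 1 = 5764802; 5764802−1 = 5764801
i=5: 5764801 = 7^(7 + 1) (b=7); 7→8: 8^(8 + 1) = 134217728; 134217728−1 = 134217727

128452926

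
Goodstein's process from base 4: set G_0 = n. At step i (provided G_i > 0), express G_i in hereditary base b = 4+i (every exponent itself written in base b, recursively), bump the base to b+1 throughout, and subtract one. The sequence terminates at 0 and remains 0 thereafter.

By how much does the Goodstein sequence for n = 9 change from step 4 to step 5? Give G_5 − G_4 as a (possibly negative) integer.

0

i=0: 9 = 2·4 + 1 (b=4); 4→5: 2·5 + 1 = 11; 11−1 = 10
i=1: 10 = 2·5 (b=5); 5→6: 2·6 = 12; 12−1 = 11
i=2: 11 = 6 + 5 (b=6); 6→7: 7 + 5 = 12; 12−1 = 11
i=3: 11 = 7 + 4 (b=7); 7→8: 8 + 4 = 12; 12−1 = 11
i=4: 11 = 8 + 3 (b=8); 8→9: 9 + 3 = 12; 12−1 = 11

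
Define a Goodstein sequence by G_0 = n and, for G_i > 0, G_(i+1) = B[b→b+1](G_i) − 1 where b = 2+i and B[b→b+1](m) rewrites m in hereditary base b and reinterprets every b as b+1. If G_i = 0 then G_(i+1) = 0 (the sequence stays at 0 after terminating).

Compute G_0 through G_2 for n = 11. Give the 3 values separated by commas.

11 —HB2→ 2^(2 + 1) + 2 + 1 —bump→ 3^(3 + 1) + 3 + 1 = 85 —(−1)→ 84
84 —HB3→ 3^(3 + 1) + 3 —bump→ 4^(4 + 1) + 4 = 1028 —(−1)→ 1027

11, 84, 1027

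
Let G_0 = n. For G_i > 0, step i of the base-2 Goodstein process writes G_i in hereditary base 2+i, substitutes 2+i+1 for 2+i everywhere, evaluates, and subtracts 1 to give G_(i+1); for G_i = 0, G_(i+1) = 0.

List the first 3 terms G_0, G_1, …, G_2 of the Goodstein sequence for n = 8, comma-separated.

G_0=8  [base 2] 2^(2 + 1)  →[2↦3]→  3^(3 + 1) = 81  −1 ⇒ G_1=80
G_1=80  [base 3] 2·3^3 + 2·3^2 + 2·3 + 2  →[3↦4]→  2·4^4 + 2·4^2 + 2·4 + 2 = 554  −1 ⇒ G_2=553

8, 80, 553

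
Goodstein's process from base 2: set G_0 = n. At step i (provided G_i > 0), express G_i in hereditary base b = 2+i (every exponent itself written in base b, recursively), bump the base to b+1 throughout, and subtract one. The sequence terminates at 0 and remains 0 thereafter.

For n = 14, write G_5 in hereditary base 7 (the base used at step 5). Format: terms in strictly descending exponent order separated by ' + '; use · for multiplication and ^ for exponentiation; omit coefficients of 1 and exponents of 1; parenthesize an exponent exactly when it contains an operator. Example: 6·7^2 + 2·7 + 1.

7^(7 + 1) + 5·7^5 + 5·7^4 + 5·7^3 + 5·7^2 + 5·7 + 4

G_0 = 14. HB_2(14) = 2^(2 + 1) + 2^2 + 2. Bump = 111. G_1 = 110.
G_1 = 110. HB_3(110) = 3^(3 + 1) + 3^3 + 2. Bump = 1282. G_2 = 1281.
G_2 = 1281. HB_4(1281) = 4^(4 + 1) + 4^4 + 1. Bump = 18751. G_3 = 18750.
G_3 = 18750. HB_5(18750) = 5^(5 + 1) + 5^5. Bump = 326592. G_4 = 326591.
G_4 = 326591. HB_6(326591) = 6^(6 + 1) + 5·6^5 + 5·6^4 + 5·6^3 + 5·6^2 + 5·6 + 5. Bump = 5862841. G_5 = 5862840.
G_5 = 5862840. HB_7(5862840) = 7^(7 + 1) + 5·7^5 + 5·7^4 + 5·7^3 + 5·7^2 + 5·7 + 4. Bump = 134404972. G_6 = 134404971.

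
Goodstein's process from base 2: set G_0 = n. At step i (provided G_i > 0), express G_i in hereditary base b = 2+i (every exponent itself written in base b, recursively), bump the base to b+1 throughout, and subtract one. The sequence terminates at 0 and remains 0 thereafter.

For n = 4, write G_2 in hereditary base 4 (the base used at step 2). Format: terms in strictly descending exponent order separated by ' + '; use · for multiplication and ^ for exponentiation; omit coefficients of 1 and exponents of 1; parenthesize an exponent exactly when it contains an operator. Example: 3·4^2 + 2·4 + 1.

base 2: 4 = 2^2; at 3: 3^3 = 27; next = 26
base 3: 26 = 2·3^2 + 2·3 + 2; at 4: 2·4^2 + 2·4 + 2 = 42; next = 41
base 4: 41 = 2·4^2 + 2·4 + 1; at 5: 2·5^2 + 2·5 + 1 = 61; next = 60

2·4^2 + 2·4 + 1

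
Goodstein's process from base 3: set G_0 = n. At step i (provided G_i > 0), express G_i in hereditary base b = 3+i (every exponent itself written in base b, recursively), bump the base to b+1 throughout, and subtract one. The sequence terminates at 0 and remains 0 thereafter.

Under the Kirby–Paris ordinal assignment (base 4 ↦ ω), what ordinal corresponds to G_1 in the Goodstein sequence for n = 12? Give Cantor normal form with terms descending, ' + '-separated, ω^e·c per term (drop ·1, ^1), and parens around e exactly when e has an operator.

step 0: 12 = 3^2 + 3; sub 4 for 3: 4^2 + 4; = 20; G_1 = 20−1 = 19
step 1: 19 = 4^2 + 3; sub 5 for 4: 5^2 + 3; = 28; G_2 = 28−1 = 27

ω^2 + 3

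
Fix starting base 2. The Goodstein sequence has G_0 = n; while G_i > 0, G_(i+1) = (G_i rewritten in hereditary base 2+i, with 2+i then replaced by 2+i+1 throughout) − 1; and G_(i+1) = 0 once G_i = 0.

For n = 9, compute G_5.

step 0: 9 = 2^(2 + 1) + 1; sub 3 for 2: 3^(3 + 1) + 1; = 82; G_1 = 82−1 = 81
step 1: 81 = 3^(3 + 1); sub 4 for 3: 4^(4 + 1); = 1024; G_2 = 1024−1 = 1023
step 2: 1023 = 3·4^4 + 3·4^3 + 3·4^2 + 3·4 + 3; sub 5 for 4: 3·5^5 + 3·5^3 + 3·5^2 + 3·5 + 3; = 9843; G_3 = 9843−1 = 9842
step 3: 9842 = 3·5^5 + 3·5^3 + 3·5^2 + 3·5 + 2; sub 6 for 5: 3·6^6 + 3·6^3 + 3·6^2 + 3·6 + 2; = 140744; G_4 = 140744−1 = 140743
step 4: 140743 = 3·6^6 + 3·6^3 + 3·6^2 + 3·6 + 1; sub 7 for 6: 3·7^7 + 3·7^3 + 3·7^2 + 3·7 + 1; = 2471827; G_5 = 2471827−1 = 2471826

2471826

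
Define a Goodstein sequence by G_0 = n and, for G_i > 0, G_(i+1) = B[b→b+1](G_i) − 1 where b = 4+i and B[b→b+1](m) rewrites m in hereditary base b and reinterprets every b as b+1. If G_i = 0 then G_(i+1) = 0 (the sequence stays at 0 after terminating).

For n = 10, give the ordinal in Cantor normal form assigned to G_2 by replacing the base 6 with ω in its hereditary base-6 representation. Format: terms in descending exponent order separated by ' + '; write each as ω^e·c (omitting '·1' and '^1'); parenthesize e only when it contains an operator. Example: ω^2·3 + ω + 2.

G_0 = 10. HB_4(10) = 2·4 + 2. Bump = 12. G_1 = 11.
G_1 = 11. HB_5(11) = 2·5 + 1. Bump = 13. G_2 = 12.

ω·2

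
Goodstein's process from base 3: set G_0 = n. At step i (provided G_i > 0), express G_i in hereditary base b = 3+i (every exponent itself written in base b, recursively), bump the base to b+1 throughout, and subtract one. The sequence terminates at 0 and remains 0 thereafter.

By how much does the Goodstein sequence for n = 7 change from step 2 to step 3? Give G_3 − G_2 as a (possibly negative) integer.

0

[0] 7 ≡ 2·3 + 1 (base 3). Lift 4: 9. −1: 8.
[1] 8 ≡ 2·4 (base 4). Lift 5: 10. −1: 9.
[2] 9 ≡ 5 + 4 (base 5). Lift 6: 10. −1: 9.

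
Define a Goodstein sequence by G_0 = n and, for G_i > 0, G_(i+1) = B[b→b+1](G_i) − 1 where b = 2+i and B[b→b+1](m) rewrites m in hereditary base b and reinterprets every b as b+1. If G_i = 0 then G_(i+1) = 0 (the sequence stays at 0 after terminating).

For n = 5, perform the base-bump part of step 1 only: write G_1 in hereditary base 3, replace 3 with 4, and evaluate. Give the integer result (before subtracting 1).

256

5 —HB2→ 2^2 + 1 —bump→ 3^3 + 1 = 28 —(−1)→ 27
27 —HB3→ 3^3 —bump→ 4^4 = 256 —(−1)→ 255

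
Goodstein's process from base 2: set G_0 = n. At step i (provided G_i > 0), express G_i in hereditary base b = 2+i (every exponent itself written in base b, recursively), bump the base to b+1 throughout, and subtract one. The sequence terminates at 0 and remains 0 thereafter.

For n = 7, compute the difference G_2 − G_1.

[0] 7 ≡ 2^2 + 2 + 1 (base 2). Lift 3: 31. −1: 30.
[1] 30 ≡ 3^3 + 3 (base 3). Lift 4: 260. −1: 259.

229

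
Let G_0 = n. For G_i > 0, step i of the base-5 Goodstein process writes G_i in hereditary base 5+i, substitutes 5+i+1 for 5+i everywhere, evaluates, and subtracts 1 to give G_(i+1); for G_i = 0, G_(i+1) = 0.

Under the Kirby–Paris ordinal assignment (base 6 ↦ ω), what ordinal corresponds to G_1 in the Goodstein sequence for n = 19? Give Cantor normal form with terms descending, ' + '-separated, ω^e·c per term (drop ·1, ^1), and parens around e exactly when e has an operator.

G_0 = 19. HB_5(19) = 3·5 + 4. Bump = 22. G_1 = 21.
G_1 = 21. HB_6(21) = 3·6 + 3. Bump = 24. G_2 = 23.

ω·3 + 3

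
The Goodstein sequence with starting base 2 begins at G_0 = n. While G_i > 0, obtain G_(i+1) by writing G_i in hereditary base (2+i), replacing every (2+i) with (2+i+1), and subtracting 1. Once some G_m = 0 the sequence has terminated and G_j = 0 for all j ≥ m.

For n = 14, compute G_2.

1281

(0) 14|_2 = 2^(2 + 1) + 2^2 + 2 ↦ 3^(3 + 1) + 3^3 + 3|_3 = 111 ⇒ 110
(1) 110|_3 = 3^(3 + 1) + 3^3 + 2 ↦ 4^(4 + 1) + 4^4 + 2|_4 = 1282 ⇒ 1281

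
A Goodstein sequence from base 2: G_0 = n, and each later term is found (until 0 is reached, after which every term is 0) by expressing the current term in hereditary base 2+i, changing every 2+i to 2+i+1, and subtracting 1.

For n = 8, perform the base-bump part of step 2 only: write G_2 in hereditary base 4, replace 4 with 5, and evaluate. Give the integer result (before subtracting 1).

base 2: 8 = 2^(2 + 1); at 3: 3^(3 + 1) = 81; next = 80
base 3: 80 = 2·3^3 + 2·3^2 + 2·3 + 2; at 4: 2·4^4 + 2·4^2 + 2·4 + 2 = 554; next = 553
base 4: 553 = 2·4^4 + 2·4^2 + 2·4 + 1; at 5: 2·5^5 + 2·5^2 + 2·5 + 1 = 6311; next = 6310

6311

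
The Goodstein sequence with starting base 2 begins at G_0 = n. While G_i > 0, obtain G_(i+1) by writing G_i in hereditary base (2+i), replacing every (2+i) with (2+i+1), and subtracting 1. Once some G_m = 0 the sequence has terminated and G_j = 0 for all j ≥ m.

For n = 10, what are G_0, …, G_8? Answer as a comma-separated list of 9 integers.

(0) 10|_2 = 2^(2 + 1) + 2 ↦ 3^(3 + 1) + 3|_3 = 84 ⇒ 83
(1) 83|_3 = 3^(3 + 1) + 2 ↦ 4^(4 + 1) + 2|_4 = 1026 ⇒ 1025
(2) 1025|_4 = 4^(4 + 1) + 1 ↦ 5^(5 + 1) + 1|_5 = 15626 ⇒ 15625
(3) 15625|_5 = 5^(5 + 1) ↦ 6^(6 + 1)|_6 = 279936 ⇒ 279935
(4) 279935|_6 = 5·6^6 + 5·6^5 + 5·6^4 + 5·6^3 + 5·6^2 + 5·6 + 5 ↦ 5·7^7 + 5·7^5 + 5·7^4 + 5·7^3 + 5·7^2 + 5·7 + 5|_7 = 4215755 ⇒ 4215754
(5) 4215754|_7 = 5·7^7 + 5·7^5 + 5·7^4 + 5·7^3 + 5·7^2 + 5·7 + 4 ↦ 5·8^8 + 5·8^5 + 5·8^4 + 5·8^3 + 5·8^2 + 5·8 + 4|_8 = 84073324 ⇒ 84073323
(6) 84073323|_8 = 5·8^8 + 5·8^5 + 5·8^4 + 5·8^3 + 5·8^2 + 5·8 + 3 ↦ 5·9^9 + 5·9^5 + 5·9^4 + 5·9^3 + 5·9^2 + 5·9 + 3|_9 = 1937434593 ⇒ 1937434592
(7) 1937434592|_9 = 5·9^9 + 5·9^5 + 5·9^4 + 5·9^3 + 5·9^2 + 5·9 + 2 ↦ 5·10^10 + 5·10^5 + 5·10^4 + 5·10^3 + 5·10^2 + 5·10 + 2|_10 = 50000555552 ⇒ 50000555551

10, 83, 1025, 15625, 279935, 4215754, 84073323, 1937434592, 50000555551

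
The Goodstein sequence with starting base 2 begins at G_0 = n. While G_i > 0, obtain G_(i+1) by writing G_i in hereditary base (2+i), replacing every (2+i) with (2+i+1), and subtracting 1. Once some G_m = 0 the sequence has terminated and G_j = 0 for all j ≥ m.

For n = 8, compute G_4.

G_0=8  [base 2] 2^(2 + 1)  →[2↦3]→  3^(3 + 1) = 81  −1 ⇒ G_1=80
G_1=80  [base 3] 2·3^3 + 2·3^2 + 2·3 + 2  →[3↦4]→  2·4^4 + 2·4^2 + 2·4 + 2 = 554  −1 ⇒ G_2=553
G_2=553  [base 4] 2·4^4 + 2·4^2 + 2·4 + 1  →[4↦5]→  2·5^5 + 2·5^2 + 2·5 + 1 = 6311  −1 ⇒ G_3=6310
G_3=6310  [base 5] 2·5^5 + 2·5^2 + 2·5  →[5↦6]→  2·6^6 + 2·6^2 + 2·6 = 93396  −1 ⇒ G_4=93395
G_4=93395  [base 6] 2·6^6 + 2·6^2 + 6 + 5  →[6↦7]→  2·7^7 + 2·7^2 + 7 + 5 = 1647196  −1 ⇒ G_5=1647195

93395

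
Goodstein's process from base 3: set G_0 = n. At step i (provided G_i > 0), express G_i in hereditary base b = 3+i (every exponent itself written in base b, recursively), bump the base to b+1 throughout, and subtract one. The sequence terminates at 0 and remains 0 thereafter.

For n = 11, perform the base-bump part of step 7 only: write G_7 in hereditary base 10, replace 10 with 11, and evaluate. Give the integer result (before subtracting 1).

(0) 11|_3 = 3^2 + 2 ↦ 4^2 + 2|_4 = 18 ⇒ 17
(1) 17|_4 = 4^2 + 1 ↦ 5^2 + 1|_5 = 26 ⇒ 25
(2) 25|_5 = 5^2 ↦ 6^2|_6 = 36 ⇒ 35
(3) 35|_6 = 5·6 + 5 ↦ 5·7 + 5|_7 = 40 ⇒ 39
(4) 39|_7 = 5·7 + 4 ↦ 5·8 + 4|_8 = 44 ⇒ 43
(5) 43|_8 = 5·8 + 3 ↦ 5·9 + 3|_9 = 48 ⇒ 47
(6) 47|_9 = 5·9 + 2 ↦ 5·10 + 2|_10 = 52 ⇒ 51
(7) 51|_10 = 5·10 + 1 ↦ 5·11 + 1|_11 = 56 ⇒ 55

56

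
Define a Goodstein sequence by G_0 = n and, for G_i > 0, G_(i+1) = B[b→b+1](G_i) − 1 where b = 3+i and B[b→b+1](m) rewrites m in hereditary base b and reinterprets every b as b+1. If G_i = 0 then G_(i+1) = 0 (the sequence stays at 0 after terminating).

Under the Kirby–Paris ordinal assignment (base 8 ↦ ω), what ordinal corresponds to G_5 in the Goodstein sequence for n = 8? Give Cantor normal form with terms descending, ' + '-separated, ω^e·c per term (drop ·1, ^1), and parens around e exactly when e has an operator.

ω + 3

base 3: 8 = 2·3 + 2; at 4: 2·4 + 2 = 10; next = 9
base 4: 9 = 2·4 + 1; at 5: 2·5 + 1 = 11; next = 10
base 5: 10 = 2·5; at 6: 2·6 = 12; next = 11
base 6: 11 = 6 + 5; at 7: 7 + 5 = 12; next = 11
base 7: 11 = 7 + 4; at 8: 8 + 4 = 12; next = 11
base 8: 11 = 8 + 3; at 9: 9 + 3 = 12; next = 11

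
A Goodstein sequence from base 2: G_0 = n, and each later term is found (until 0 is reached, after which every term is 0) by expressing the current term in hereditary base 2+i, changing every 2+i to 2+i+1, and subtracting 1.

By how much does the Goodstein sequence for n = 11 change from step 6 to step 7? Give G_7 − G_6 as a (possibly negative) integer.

2615391575

[0] 11 ≡ 2^(2 + 1) + 2 + 1 (base 2). Lift 3: 85. −1: 84.
[1] 84 ≡ 3^(3 + 1) + 3 (base 3). Lift 4: 1028. −1: 1027.
[2] 1027 ≡ 4^(4 + 1) + 3 (base 4). Lift 5: 15628. −1: 15627.
[3] 15627 ≡ 5^(5 + 1) + 2 (base 5). Lift 6: 279938. −1: 279937.
[4] 279937 ≡ 6^(6 + 1) + 1 (base 6). Lift 7: 5764802. −1: 5764801.
[5] 5764801 ≡ 7^(7 + 1) (base 7). Lift 8: 134217728. −1: 134217727.
[6] 134217727 ≡ 7·8^8 + 7·8^7 + 7·8^6 + 7·8^5 + 7·8^4 + 7·8^3 + 7·8^2 + 7·8 + 7 (base 8). Lift 9: 2749609303. −1: 2749609302.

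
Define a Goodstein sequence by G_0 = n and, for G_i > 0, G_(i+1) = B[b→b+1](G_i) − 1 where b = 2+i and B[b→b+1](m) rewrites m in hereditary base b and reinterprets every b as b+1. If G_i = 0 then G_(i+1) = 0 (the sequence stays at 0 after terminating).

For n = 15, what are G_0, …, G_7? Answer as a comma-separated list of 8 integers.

15, 111, 1283, 18752, 326593, 6588344, 150994943, 3524450280

i=0: 15 = 2^(2 + 1) + 2^2 + 2 + 1 (b=2); 2→3: 3^(3 + 1) + 3^3 + 3 + 1 = 112; 112−1 = 111
i=1: 111 = 3^(3 + 1) + 3^3 + 3 (b=3); 3→4: 4^(4 + 1) + 4^4 + 4 = 1284; 1284−1 = 1283
i=2: 1283 = 4^(4 + 1) + 4^4 + 3 (b=4); 4→5: 5^(5 + 1) + 5^5 + 3 = 18753; 18753−1 = 18752
i=3: 18752 = 5^(5 + 1) + 5^5 + 2 (b=5); 5→6: 6^(6 + 1) + 6^6 + 2 = 326594; 326594−1 = 326593
i=4: 326593 = 6^(6 + 1) + 6^6 + 1 (b=6); 6→7: 7^(7 + 1) + 7^7 + 1 = 6588345; 6588345−1 = 6588344
i=5: 6588344 = 7^(7 + 1) + 7^7 (b=7); 7→8: 8^(8 + 1) + 8^8 = 150994944; 150994944−1 = 150994943
i=6: 150994943 = 8^(8 + 1) + 7·8^7 + 7·8^6 + 7·8^5 + 7·8^4 + 7·8^3 + 7·8^2 + 7·8 + 7 (b=8); 8→9: 9^(9 + 1) + 7·9^7 + 7·9^6 + 7·9^5 + 7·9^4 + 7·9^3 + 7·9^2 + 7·9 + 7 = 3524450281; 3524450281−1 = 3524450280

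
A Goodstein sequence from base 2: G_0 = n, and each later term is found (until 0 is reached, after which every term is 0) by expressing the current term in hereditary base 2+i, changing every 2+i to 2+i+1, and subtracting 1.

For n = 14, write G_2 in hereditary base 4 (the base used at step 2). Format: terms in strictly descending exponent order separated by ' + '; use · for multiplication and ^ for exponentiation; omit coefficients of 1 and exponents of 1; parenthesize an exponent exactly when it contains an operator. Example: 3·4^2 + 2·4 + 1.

(0) 14|_2 = 2^(2 + 1) + 2^2 + 2 ↦ 3^(3 + 1) + 3^3 + 3|_3 = 111 ⇒ 110
(1) 110|_3 = 3^(3 + 1) + 3^3 + 2 ↦ 4^(4 + 1) + 4^4 + 2|_4 = 1282 ⇒ 1281
(2) 1281|_4 = 4^(4 + 1) + 4^4 + 1 ↦ 5^(5 + 1) + 5^5 + 1|_5 = 18751 ⇒ 18750

4^(4 + 1) + 4^4 + 1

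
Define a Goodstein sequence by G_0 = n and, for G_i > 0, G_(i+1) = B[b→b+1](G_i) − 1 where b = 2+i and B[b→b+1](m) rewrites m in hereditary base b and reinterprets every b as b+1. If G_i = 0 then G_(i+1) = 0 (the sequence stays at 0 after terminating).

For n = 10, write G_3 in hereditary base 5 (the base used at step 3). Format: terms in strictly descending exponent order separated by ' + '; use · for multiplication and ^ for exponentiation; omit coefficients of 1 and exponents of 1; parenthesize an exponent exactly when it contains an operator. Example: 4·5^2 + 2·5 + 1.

5^(5 + 1)

(0) 10|_2 = 2^(2 + 1) + 2 ↦ 3^(3 + 1) + 3|_3 = 84 ⇒ 83
(1) 83|_3 = 3^(3 + 1) + 2 ↦ 4^(4 + 1) + 2|_4 = 1026 ⇒ 1025
(2) 1025|_4 = 4^(4 + 1) + 1 ↦ 5^(5 + 1) + 1|_5 = 15626 ⇒ 15625
(3) 15625|_5 = 5^(5 + 1) ↦ 6^(6 + 1)|_6 = 279936 ⇒ 279935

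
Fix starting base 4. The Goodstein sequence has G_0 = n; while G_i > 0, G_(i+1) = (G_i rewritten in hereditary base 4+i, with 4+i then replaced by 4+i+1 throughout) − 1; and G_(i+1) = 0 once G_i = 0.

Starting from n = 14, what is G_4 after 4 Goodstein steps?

21

[0] 14 ≡ 3·4 + 2 (base 4). Lift 5: 17. −1: 16.
[1] 16 ≡ 3·5 + 1 (base 5). Lift 6: 19. −1: 18.
[2] 18 ≡ 3·6 (base 6). Lift 7: 21. −1: 20.
[3] 20 ≡ 2·7 + 6 (base 7). Lift 8: 22. −1: 21.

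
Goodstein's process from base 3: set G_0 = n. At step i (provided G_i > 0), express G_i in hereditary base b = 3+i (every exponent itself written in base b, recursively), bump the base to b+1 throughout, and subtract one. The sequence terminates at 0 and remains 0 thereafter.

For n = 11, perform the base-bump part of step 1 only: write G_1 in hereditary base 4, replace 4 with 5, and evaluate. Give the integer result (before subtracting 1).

i=0: 11 = 3^2 + 2 (b=3); 3→4: 4^2 + 2 = 18; 18−1 = 17
i=1: 17 = 4^2 + 1 (b=4); 4→5: 5^2 + 1 = 26; 26−1 = 25

26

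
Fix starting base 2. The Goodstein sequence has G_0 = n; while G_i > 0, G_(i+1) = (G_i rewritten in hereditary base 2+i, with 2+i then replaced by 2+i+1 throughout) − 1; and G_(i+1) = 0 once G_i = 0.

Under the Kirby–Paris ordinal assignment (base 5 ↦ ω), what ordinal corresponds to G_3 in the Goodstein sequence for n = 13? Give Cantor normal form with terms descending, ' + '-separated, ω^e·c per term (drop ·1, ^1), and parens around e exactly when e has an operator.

ω^(ω + 1) + ω^3·3 + ω^2·3 + ω·3 + 2

G_0 = 13. HB_2(13) = 2^(2 + 1) + 2^2 + 1. Bump = 109. G_1 = 108.
G_1 = 108. HB_3(108) = 3^(3 + 1) + 3^3. Bump = 1280. G_2 = 1279.
G_2 = 1279. HB_4(1279) = 4^(4 + 1) + 3·4^3 + 3·4^2 + 3·4 + 3. Bump = 16093. G_3 = 16092.
G_3 = 16092. HB_5(16092) = 5^(5 + 1) + 3·5^3 + 3·5^2 + 3·5 + 2. Bump = 280712. G_4 = 280711.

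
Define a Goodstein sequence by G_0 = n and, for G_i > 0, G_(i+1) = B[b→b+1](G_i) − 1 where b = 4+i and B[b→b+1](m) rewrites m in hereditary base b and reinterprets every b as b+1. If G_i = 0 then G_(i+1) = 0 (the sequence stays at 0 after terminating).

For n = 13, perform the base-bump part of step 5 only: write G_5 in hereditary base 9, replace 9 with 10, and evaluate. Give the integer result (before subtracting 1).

22

i=0: 13 = 3·4 + 1 (b=4); 4→5: 3·5 + 1 = 16; 16−1 = 15
i=1: 15 = 3·5 (b=5); 5→6: 3·6 = 18; 18−1 = 17
i=2: 17 = 2·6 + 5 (b=6); 6→7: 2·7 + 5 = 19; 19−1 = 18
i=3: 18 = 2·7 + 4 (b=7); 7→8: 2·8 + 4 = 20; 20−1 = 19
i=4: 19 = 2·8 + 3 (b=8); 8→9: 2·9 + 3 = 21; 21−1 = 20
i=5: 20 = 2·9 + 2 (b=9); 9→10: 2·10 + 2 = 22; 22−1 = 21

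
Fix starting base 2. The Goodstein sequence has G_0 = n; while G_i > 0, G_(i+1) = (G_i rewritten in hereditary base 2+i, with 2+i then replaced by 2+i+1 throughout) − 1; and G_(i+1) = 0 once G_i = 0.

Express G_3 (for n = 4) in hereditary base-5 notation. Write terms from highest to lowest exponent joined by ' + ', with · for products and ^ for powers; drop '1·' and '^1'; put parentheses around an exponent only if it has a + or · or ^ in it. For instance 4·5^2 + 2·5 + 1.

2·5^2 + 2·5

base 2: 4 = 2^2; at 3: 3^3 = 27; next = 26
base 3: 26 = 2·3^2 + 2·3 + 2; at 4: 2·4^2 + 2·4 + 2 = 42; next = 41
base 4: 41 = 2·4^2 + 2·4 + 1; at 5: 2·5^2 + 2·5 + 1 = 61; next = 60
base 5: 60 = 2·5^2 + 2·5; at 6: 2·6^2 + 2·6 = 84; next = 83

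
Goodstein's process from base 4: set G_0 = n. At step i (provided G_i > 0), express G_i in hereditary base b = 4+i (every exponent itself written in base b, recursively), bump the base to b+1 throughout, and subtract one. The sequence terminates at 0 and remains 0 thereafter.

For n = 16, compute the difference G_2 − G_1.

(0) 16|_4 = 4^2 ↦ 5^2|_5 = 25 ⇒ 24
(1) 24|_5 = 4·5 + 4 ↦ 4·6 + 4|_6 = 28 ⇒ 27

3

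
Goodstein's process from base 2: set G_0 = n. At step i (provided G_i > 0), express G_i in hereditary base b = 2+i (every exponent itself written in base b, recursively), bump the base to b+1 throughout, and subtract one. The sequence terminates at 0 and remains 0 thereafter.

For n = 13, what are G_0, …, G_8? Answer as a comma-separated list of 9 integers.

13, 108, 1279, 16092, 280711, 5765998, 134219479, 3486786855, 100000003325

i=0: 13 = 2^(2 + 1) + 2^2 + 1 (b=2); 2→3: 3^(3 + 1) + 3^3 + 1 = 109; 109−1 = 108
i=1: 108 = 3^(3 + 1) + 3^3 (b=3); 3→4: 4^(4 + 1) + 4^4 = 1280; 1280−1 = 1279
i=2: 1279 = 4^(4 + 1) + 3·4^3 + 3·4^2 + 3·4 + 3 (b=4); 4→5: 5^(5 + 1) + 3·5^3 + 3·5^2 + 3·5 + 3 = 16093; 16093−1 = 16092
i=3: 16092 = 5^(5 + 1) + 3·5^3 + 3·5^2 + 3·5 + 2 (b=5); 5→6: 6^(6 + 1) + 3·6^3 + 3·6^2 + 3·6 + 2 = 280712; 280712−1 = 280711
i=4: 280711 = 6^(6 + 1) + 3·6^3 + 3·6^2 + 3·6 + 1 (b=6); 6→7: 7^(7 + 1) + 3·7^3 + 3·7^2 + 3·7 + 1 = 5765999; 5765999−1 = 5765998
i=5: 5765998 = 7^(7 + 1) + 3·7^3 + 3·7^2 + 3·7 (b=7); 7→8: 8^(8 + 1) + 3·8^3 + 3·8^2 + 3·8 = 134219480; 134219480−1 = 134219479
i=6: 134219479 = 8^(8 + 1) + 3·8^3 + 3·8^2 + 2·8 + 7 (b=8); 8→9: 9^(9 + 1) + 3·9^3 + 3·9^2 + 2·9 + 7 = 3486786856; 3486786856−1 = 3486786855
i=7: 3486786855 = 9^(9 + 1) + 3·9^3 + 3·9^2 + 2·9 + 6 (b=9); 9→10: 10^(10 + 1) + 3·10^3 + 3·10^2 + 2·10 + 6 = 100000003326; 100000003326−1 = 100000003325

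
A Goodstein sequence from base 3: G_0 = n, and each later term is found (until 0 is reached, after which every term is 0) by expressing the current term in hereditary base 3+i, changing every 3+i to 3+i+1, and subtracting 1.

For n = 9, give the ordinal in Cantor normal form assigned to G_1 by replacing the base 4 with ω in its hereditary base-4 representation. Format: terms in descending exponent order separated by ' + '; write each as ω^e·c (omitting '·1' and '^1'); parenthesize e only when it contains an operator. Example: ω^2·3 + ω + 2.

G_0 = 9. HB_3(9) = 3^2. Bump = 16. G_1 = 15.
G_1 = 15. HB_4(15) = 3·4 + 3. Bump = 18. G_2 = 17.

ω·3 + 3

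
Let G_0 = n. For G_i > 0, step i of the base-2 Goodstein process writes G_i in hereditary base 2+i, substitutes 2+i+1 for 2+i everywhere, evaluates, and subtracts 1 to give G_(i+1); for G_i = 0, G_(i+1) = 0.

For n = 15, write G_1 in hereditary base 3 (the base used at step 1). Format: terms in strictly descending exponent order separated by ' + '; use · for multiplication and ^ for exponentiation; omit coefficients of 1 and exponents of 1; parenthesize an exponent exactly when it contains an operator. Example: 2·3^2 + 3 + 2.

(0) 15|_2 = 2^(2 + 1) + 2^2 + 2 + 1 ↦ 3^(3 + 1) + 3^3 + 3 + 1|_3 = 112 ⇒ 111
(1) 111|_3 = 3^(3 + 1) + 3^3 + 3 ↦ 4^(4 + 1) + 4^4 + 4|_4 = 1284 ⇒ 1283

3^(3 + 1) + 3^3 + 3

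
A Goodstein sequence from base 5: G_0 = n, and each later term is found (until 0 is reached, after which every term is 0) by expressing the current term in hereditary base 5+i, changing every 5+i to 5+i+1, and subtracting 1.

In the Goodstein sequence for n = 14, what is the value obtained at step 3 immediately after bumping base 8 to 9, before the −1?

19

G_0 = 14. HB_5(14) = 2·5 + 4. Bump = 16. G_1 = 15.
G_1 = 15. HB_6(15) = 2·6 + 3. Bump = 17. G_2 = 16.
G_2 = 16. HB_7(16) = 2·7 + 2. Bump = 18. G_3 = 17.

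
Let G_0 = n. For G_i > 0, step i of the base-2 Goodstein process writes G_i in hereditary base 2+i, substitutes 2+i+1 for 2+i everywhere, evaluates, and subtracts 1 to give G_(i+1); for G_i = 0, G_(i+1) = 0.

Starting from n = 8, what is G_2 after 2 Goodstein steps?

G_0 = 8. HB_2(8) = 2^(2 + 1). Bump = 81. G_1 = 80.
G_1 = 80. HB_3(80) = 2·3^3 + 2·3^2 + 2·3 + 2. Bump = 554. G_2 = 553.

553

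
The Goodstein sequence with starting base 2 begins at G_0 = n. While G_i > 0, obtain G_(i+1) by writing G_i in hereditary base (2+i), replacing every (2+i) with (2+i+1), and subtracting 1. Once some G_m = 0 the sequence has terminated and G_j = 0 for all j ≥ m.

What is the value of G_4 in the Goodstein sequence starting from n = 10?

[0] 10 ≡ 2^(2 + 1) + 2 (base 2). Lift 3: 84. −1: 83.
[1] 83 ≡ 3^(3 + 1) + 2 (base 3). Lift 4: 1026. −1: 1025.
[2] 1025 ≡ 4^(4 + 1) + 1 (base 4). Lift 5: 15626. −1: 15625.
[3] 15625 ≡ 5^(5 + 1) (base 5). Lift 6: 279936. −1: 279935.
[4] 279935 ≡ 5·6^6 + 5·6^5 + 5·6^4 + 5·6^3 + 5·6^2 + 5·6 + 5 (base 6). Lift 7: 4215755. −1: 4215754.

279935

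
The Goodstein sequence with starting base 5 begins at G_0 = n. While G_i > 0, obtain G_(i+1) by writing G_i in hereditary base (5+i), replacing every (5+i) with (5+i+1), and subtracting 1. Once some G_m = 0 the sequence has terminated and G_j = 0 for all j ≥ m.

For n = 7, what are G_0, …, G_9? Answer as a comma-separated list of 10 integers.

i=0: 7 = 5 + 2 (b=5); 5→6: 6 + 2 = 8; 8−1 = 7
i=1: 7 = 6 + 1 (b=6); 6→7: 7 + 1 = 8; 8−1 = 7
i=2: 7 = 7 (b=7); 7→8: 8 = 8; 8−1 = 7
i=3: 7 = 7 (b=8); 8→9: 7 = 7; 7−1 = 6
i=4: 6 = 6 (b=9); 9→10: 6 = 6; 6−1 = 5
i=5: 5 = 5 (b=10); 10→11: 5 = 5; 5−1 = 4
i=6: 4 = 4 (b=11); 11→12: 4 = 4; 4−1 = 3
i=7: 3 = 3 (b=12); 12→13: 3 = 3; 3−1 = 2
i=8: 2 = 2 (b=13); 13→14: 2 = 2; 2−1 = 1

7, 7, 7, 7, 6, 5, 4, 3, 2, 1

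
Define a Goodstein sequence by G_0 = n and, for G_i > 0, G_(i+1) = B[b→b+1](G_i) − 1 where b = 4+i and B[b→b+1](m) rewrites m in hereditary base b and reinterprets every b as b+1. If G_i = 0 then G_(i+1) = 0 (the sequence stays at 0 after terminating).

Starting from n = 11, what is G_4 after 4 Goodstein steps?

base 4: 11 = 2·4 + 3; at 5: 2·5 + 3 = 13; next = 12
base 5: 12 = 2·5 + 2; at 6: 2·6 + 2 = 14; next = 13
base 6: 13 = 2·6 + 1; at 7: 2·7 + 1 = 15; next = 14
base 7: 14 = 2·7; at 8: 2·8 = 16; next = 15
base 8: 15 = 8 + 7; at 9: 9 + 7 = 16; next = 15

15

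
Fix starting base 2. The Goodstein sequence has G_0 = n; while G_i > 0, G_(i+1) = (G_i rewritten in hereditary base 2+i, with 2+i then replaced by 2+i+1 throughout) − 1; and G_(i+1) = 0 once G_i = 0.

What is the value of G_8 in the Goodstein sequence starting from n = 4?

4 —HB2→ 2^2 —bump→ 3^3 = 27 —(−1)→ 26
26 —HB3→ 2·3^2 + 2·3 + 2 —bump→ 2·4^2 + 2·4 + 2 = 42 —(−1)→ 41
41 —HB4→ 2·4^2 + 2·4 + 1 —bump→ 2·5^2 + 2·5 + 1 = 61 —(−1)→ 60
60 —HB5→ 2·5^2 + 2·5 —bump→ 2·6^2 + 2·6 = 84 —(−1)→ 83
83 —HB6→ 2·6^2 + 6 + 5 —bump→ 2·7^2 + 7 + 5 = 110 —(−1)→ 109
109 —HB7→ 2·7^2 + 7 + 4 —bump→ 2·8^2 + 8 + 4 = 140 —(−1)→ 139
139 —HB8→ 2·8^2 + 8 + 3 —bump→ 2·9^2 + 9 + 3 = 174 —(−1)→ 173
173 —HB9→ 2·9^2 + 9 + 2 —bump→ 2·10^2 + 10 + 2 = 212 —(−1)→ 211
211 —HB10→ 2·10^2 + 10 + 1 —bump→ 2·11^2 + 11 + 1 = 254 —(−1)→ 253

211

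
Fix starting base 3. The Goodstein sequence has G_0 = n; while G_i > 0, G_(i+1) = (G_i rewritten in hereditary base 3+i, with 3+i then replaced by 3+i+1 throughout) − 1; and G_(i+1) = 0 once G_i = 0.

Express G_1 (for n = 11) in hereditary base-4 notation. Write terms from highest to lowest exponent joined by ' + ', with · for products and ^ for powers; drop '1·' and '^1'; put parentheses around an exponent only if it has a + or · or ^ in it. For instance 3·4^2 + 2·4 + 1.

base 3: 11 = 3^2 + 2; at 4: 4^2 + 2 = 18; next = 17
base 4: 17 = 4^2 + 1; at 5: 5^2 + 1 = 26; next = 25

4^2 + 1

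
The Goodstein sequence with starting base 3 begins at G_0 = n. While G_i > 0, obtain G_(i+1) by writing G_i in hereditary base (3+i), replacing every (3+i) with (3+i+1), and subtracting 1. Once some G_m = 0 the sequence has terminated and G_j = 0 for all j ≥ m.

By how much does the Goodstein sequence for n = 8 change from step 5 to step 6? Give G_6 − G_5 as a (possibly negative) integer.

0

[0] 8 ≡ 2·3 + 2 (base 3). Lift 4: 10. −1: 9.
[1] 9 ≡ 2·4 + 1 (base 4). Lift 5: 11. −1: 10.
[2] 10 ≡ 2·5 (base 5). Lift 6: 12. −1: 11.
[3] 11 ≡ 6 + 5 (base 6). Lift 7: 12. −1: 11.
[4] 11 ≡ 7 + 4 (base 7). Lift 8: 12. −1: 11.
[5] 11 ≡ 8 + 3 (base 8). Lift 9: 12. −1: 11.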